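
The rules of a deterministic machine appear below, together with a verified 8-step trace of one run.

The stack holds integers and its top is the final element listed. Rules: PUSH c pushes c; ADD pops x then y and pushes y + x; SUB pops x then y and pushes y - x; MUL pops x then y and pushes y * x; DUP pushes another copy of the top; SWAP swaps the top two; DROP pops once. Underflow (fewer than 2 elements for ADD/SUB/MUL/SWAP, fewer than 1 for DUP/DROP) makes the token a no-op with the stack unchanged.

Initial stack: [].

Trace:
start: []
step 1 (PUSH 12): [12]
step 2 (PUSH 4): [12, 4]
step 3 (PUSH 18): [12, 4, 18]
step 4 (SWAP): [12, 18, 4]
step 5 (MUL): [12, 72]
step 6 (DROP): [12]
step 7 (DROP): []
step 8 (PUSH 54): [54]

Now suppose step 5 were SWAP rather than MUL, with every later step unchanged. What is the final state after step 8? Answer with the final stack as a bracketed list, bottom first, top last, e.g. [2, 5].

(re-executing from step 5 with the substitution; state before step 5: [12, 18, 4])
step 5 (SWAP): [12, 4, 18]
step 6 (DROP): [12, 4]
step 7 (DROP): [12]
step 8 (PUSH 54): [12, 54]

[12, 54]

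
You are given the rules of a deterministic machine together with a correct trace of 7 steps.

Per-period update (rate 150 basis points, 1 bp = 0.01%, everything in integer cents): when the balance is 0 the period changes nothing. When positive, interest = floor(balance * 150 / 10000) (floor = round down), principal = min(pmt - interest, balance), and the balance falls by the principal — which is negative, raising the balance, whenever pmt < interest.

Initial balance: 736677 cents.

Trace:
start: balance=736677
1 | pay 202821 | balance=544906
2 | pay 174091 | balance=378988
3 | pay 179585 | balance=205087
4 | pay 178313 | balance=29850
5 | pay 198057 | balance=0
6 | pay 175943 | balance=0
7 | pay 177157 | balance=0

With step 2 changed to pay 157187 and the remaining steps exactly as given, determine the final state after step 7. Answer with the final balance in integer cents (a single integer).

(re-executing from step 2 with the substitution; state before step 2: balance=544906)
2 | pay 157187 | balance=395892
3 | pay 179585 | balance=222245
4 | pay 178313 | balance=47265
5 | pay 198057 | balance=0
6 | pay 175943 | balance=0
7 | pay 177157 | balance=0

0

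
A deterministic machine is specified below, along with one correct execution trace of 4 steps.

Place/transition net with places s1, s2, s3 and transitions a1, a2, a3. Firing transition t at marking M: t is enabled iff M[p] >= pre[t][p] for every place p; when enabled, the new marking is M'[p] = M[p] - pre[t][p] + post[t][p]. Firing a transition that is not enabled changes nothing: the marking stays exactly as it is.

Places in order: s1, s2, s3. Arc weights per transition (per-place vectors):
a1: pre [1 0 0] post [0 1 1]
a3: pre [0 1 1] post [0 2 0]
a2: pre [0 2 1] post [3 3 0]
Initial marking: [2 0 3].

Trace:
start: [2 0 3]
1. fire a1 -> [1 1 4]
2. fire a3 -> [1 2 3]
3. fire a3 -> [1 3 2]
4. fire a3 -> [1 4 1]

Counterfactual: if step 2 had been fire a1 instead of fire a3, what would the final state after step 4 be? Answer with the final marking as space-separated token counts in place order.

0 4 3

(re-executing from step 2 with the substitution; state before step 2: [1 1 4])
2. fire a1 -> [0 2 5]
3. fire a3 -> [0 3 4]
4. fire a3 -> [0 4 3]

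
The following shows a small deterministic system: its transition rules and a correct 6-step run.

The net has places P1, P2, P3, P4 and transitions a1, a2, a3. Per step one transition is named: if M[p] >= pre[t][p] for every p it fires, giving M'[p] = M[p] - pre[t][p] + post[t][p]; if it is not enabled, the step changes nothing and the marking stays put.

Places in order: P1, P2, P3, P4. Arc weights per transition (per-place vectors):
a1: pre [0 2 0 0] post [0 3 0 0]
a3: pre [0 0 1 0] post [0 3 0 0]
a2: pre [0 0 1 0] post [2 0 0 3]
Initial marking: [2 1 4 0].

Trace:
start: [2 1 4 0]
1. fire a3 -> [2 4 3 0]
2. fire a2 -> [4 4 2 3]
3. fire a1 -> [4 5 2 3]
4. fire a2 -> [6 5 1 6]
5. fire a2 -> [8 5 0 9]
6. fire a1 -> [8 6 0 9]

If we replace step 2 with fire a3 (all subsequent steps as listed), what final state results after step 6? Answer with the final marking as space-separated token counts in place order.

6 9 0 6

(re-executing from step 2 with the substitution; state before step 2: [2 4 3 0])
2. fire a3 -> [2 7 2 0]
3. fire a1 -> [2 8 2 0]
4. fire a2 -> [4 8 1 3]
5. fire a2 -> [6 8 0 6]
6. fire a1 -> [6 9 0 6]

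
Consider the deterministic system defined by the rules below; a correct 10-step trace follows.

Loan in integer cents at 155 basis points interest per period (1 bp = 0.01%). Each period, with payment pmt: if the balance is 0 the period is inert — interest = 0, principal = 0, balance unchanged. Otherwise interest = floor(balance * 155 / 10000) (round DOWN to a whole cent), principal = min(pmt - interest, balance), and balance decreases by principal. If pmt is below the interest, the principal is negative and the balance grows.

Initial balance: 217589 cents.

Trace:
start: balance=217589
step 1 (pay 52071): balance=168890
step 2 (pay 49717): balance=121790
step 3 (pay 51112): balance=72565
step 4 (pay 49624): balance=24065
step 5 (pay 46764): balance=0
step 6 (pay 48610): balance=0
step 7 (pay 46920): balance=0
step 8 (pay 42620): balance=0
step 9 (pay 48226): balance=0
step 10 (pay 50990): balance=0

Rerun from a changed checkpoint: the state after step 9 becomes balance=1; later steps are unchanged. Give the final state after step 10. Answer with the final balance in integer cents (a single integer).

state after step 9 := balance=1
step 10 (pay 50990): balance=0

0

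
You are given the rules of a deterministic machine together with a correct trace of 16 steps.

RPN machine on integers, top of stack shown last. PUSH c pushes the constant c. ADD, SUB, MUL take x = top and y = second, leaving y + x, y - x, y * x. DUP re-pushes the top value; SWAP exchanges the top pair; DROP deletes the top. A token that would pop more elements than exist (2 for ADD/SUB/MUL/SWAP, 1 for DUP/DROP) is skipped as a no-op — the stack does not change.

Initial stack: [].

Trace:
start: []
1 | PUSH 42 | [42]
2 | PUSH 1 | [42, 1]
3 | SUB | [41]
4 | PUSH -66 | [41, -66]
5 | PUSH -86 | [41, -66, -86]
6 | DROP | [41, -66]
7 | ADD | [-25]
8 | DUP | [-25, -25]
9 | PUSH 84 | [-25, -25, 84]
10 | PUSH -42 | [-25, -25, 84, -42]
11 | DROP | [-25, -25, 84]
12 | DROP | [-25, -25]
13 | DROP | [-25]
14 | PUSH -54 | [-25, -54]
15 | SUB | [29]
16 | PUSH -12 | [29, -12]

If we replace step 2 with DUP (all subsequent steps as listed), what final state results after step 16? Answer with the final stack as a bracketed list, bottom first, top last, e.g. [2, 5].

(re-executing from step 2 with the substitution; state before step 2: [42])
2 | DUP | [42, 42]
3 | SUB | [0]
4 | PUSH -66 | [0, -66]
5 | PUSH -86 | [0, -66, -86]
6 | DROP | [0, -66]
7 | ADD | [-66]
8 | DUP | [-66, -66]
9 | PUSH 84 | [-66, -66, 84]
10 | PUSH -42 | [-66, -66, 84, -42]
11 | DROP | [-66, -66, 84]
12 | DROP | [-66, -66]
13 | DROP | [-66]
14 | PUSH -54 | [-66, -54]
15 | SUB | [-12]
16 | PUSH -12 | [-12, -12]

[-12, -12]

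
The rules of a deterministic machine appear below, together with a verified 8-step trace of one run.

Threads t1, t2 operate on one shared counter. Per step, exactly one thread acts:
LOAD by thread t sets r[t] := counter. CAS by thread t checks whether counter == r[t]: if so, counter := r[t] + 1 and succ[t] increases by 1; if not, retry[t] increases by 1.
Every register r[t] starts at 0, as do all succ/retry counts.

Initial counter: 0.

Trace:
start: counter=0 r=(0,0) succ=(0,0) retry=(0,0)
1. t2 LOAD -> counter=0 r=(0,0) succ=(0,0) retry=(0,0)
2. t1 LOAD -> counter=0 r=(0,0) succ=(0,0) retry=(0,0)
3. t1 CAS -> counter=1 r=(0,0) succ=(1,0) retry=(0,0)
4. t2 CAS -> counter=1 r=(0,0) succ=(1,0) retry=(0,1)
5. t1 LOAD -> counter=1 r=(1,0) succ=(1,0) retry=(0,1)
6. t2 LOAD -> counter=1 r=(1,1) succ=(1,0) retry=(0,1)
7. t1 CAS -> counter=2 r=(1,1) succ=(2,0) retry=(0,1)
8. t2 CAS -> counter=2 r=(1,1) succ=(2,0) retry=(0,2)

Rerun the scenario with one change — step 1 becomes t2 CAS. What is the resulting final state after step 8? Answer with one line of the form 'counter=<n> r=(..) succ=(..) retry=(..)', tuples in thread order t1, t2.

counter=3 r=(2,2) succ=(2,1) retry=(0,2)

(re-executing from step 1 with the substitution; state before step 1: counter=0 r=(0,0) succ=(0,0) retry=(0,0))
1. t2 CAS -> counter=1 r=(0,0) succ=(0,1) retry=(0,0)
2. t1 LOAD -> counter=1 r=(1,0) succ=(0,1) retry=(0,0)
3. t1 CAS -> counter=2 r=(1,0) succ=(1,1) retry=(0,0)
4. t2 CAS -> counter=2 r=(1,0) succ=(1,1) retry=(0,1)
5. t1 LOAD -> counter=2 r=(2,0) succ=(1,1) retry=(0,1)
6. t2 LOAD -> counter=2 r=(2,2) succ=(1,1) retry=(0,1)
7. t1 CAS -> counter=3 r=(2,2) succ=(2,1) retry=(0,1)
8. t2 CAS -> counter=3 r=(2,2) succ=(2,1) retry=(0,2)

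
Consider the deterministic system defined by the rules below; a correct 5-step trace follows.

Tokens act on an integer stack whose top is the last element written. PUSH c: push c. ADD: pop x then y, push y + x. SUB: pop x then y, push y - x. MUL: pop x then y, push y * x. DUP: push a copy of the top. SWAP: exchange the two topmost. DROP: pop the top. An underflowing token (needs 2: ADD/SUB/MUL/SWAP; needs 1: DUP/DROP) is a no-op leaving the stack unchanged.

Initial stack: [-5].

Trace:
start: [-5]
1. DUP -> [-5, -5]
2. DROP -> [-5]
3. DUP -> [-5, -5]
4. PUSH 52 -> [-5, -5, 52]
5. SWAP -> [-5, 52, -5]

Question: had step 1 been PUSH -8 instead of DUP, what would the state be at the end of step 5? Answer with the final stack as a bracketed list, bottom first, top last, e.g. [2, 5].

(re-executing from step 1 with the substitution; state before step 1: [-5])
1. PUSH -8 -> [-5, -8]
2. DROP -> [-5]
3. DUP -> [-5, -5]
4. PUSH 52 -> [-5, -5, 52]
5. SWAP -> [-5, 52, -5]

[-5, 52, -5]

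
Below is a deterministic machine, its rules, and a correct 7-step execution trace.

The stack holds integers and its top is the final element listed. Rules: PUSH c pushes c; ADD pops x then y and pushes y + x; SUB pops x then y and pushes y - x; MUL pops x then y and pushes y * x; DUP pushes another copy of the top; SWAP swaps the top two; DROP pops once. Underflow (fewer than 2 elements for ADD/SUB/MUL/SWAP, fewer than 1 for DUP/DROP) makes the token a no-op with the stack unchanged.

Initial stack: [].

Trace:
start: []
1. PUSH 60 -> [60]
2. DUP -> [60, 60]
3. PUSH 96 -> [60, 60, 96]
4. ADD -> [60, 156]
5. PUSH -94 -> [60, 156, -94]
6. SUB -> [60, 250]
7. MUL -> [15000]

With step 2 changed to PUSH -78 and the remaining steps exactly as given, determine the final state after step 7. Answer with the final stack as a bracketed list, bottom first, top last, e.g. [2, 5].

(re-executing from step 2 with the substitution; state before step 2: [60])
2. PUSH -78 -> [60, -78]
3. PUSH 96 -> [60, -78, 96]
4. ADD -> [60, 18]
5. PUSH -94 -> [60, 18, -94]
6. SUB -> [60, 112]
7. MUL -> [6720]

[6720]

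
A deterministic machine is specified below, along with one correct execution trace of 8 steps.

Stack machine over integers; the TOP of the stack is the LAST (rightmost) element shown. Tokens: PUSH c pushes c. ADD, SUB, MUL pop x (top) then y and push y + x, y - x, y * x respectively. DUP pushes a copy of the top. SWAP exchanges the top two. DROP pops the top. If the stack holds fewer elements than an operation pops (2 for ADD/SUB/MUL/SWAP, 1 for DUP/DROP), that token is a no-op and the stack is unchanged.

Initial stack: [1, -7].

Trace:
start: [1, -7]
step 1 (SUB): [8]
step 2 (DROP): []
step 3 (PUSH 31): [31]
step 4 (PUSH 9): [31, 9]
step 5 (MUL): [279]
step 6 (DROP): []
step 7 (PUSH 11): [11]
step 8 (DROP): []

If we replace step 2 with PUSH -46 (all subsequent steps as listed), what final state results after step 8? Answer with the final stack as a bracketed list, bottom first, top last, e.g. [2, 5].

[8, -46]

(re-executing from step 2 with the substitution; state before step 2: [8])
step 2 (PUSH -46): [8, -46]
step 3 (PUSH 31): [8, -46, 31]
step 4 (PUSH 9): [8, -46, 31, 9]
step 5 (MUL): [8, -46, 279]
step 6 (DROP): [8, -46]
step 7 (PUSH 11): [8, -46, 11]
step 8 (DROP): [8, -46]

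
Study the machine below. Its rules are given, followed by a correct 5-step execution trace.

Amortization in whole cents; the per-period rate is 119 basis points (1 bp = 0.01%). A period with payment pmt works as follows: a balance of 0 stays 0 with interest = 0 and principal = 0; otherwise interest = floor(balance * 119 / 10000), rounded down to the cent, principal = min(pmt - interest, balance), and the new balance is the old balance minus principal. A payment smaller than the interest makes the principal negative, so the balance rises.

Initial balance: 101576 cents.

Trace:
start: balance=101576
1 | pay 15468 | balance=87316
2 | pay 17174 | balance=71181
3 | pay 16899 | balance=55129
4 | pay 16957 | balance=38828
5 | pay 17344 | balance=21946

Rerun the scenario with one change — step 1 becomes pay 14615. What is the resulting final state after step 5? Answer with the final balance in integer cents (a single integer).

(re-executing from step 1 with the substitution; state before step 1: balance=101576)
1 | pay 14615 | balance=88169
2 | pay 17174 | balance=72044
3 | pay 16899 | balance=56002
4 | pay 16957 | balance=39711
5 | pay 17344 | balance=22839

22839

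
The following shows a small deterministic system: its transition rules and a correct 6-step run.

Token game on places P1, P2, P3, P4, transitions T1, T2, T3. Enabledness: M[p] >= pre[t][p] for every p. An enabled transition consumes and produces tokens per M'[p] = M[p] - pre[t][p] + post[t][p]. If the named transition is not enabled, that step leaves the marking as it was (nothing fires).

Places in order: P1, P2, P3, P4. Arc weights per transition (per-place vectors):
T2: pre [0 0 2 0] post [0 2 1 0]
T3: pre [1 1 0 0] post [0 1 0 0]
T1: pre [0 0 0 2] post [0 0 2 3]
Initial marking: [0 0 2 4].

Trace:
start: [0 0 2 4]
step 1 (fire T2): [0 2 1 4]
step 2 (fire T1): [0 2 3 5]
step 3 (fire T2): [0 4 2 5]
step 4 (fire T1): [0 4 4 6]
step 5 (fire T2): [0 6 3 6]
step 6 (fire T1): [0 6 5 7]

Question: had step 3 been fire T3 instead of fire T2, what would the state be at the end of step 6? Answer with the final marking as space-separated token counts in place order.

(re-executing from step 3 with the substitution; state before step 3: [0 2 3 5])
step 3 (fire T3): [0 2 3 5]
step 4 (fire T1): [0 2 5 6]
step 5 (fire T2): [0 4 4 6]
step 6 (fire T1): [0 4 6 7]

0 4 6 7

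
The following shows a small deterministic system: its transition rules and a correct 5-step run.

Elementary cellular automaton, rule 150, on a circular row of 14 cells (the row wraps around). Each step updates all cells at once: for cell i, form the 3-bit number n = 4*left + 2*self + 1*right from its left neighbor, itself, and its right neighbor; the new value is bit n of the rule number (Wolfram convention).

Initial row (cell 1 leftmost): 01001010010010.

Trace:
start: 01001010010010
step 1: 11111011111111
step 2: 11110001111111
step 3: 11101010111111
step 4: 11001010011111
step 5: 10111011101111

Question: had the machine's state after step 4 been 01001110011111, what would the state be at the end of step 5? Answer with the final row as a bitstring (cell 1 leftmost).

state after step 4 := 01001110011111
step 5: 01110101101110

01110101101110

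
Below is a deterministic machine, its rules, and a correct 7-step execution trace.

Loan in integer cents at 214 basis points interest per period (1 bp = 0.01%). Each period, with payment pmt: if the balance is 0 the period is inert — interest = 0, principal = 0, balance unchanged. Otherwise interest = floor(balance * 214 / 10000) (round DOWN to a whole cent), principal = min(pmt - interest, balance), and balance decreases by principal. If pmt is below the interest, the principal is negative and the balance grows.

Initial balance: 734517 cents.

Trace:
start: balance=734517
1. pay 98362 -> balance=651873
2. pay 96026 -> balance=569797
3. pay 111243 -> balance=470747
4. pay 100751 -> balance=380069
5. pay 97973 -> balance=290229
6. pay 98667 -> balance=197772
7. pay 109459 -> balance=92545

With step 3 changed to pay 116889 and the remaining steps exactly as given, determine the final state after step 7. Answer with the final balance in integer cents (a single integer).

86401

(re-executing from step 3 with the substitution; state before step 3: balance=569797)
3. pay 116889 -> balance=465101
4. pay 100751 -> balance=374303
5. pay 97973 -> balance=284340
6. pay 98667 -> balance=191757
7. pay 109459 -> balance=86401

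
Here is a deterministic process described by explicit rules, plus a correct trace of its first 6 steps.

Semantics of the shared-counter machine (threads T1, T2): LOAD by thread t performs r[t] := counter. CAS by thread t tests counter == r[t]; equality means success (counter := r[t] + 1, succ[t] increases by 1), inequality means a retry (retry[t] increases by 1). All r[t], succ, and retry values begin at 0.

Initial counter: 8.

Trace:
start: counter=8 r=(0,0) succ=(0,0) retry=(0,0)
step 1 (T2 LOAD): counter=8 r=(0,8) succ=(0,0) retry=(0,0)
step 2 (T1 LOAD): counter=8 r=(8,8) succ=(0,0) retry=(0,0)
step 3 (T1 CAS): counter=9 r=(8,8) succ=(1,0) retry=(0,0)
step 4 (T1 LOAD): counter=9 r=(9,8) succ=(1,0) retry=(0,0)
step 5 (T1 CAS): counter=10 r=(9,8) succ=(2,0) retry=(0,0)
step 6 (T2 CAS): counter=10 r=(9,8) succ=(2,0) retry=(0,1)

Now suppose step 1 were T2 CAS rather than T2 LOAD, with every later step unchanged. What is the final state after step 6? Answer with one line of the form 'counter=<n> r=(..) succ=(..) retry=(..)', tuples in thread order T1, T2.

counter=10 r=(9,0) succ=(2,0) retry=(0,2)

(re-executing from step 1 with the substitution; state before step 1: counter=8 r=(0,0) succ=(0,0) retry=(0,0))
step 1 (T2 CAS): counter=8 r=(0,0) succ=(0,0) retry=(0,1)
step 2 (T1 LOAD): counter=8 r=(8,0) succ=(0,0) retry=(0,1)
step 3 (T1 CAS): counter=9 r=(8,0) succ=(1,0) retry=(0,1)
step 4 (T1 LOAD): counter=9 r=(9,0) succ=(1,0) retry=(0,1)
step 5 (T1 CAS): counter=10 r=(9,0) succ=(2,0) retry=(0,1)
step 6 (T2 CAS): counter=10 r=(9,0) succ=(2,0) retry=(0,2)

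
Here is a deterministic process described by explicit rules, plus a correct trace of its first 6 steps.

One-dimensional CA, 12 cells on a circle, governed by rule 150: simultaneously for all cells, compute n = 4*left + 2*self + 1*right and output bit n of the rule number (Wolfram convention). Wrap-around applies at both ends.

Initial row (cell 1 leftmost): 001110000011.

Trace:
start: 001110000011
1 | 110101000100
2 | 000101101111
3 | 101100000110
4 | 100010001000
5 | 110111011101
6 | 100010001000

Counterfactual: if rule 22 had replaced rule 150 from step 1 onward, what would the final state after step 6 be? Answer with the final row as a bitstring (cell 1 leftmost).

(re-executing steps 1..6 under rule 22; state before step 1: 001110000011)
1 | 110001000100
2 | 001011101111
3 | 111000000000
4 | 000100000001
5 | 101110000011
6 | 000001000100

000001000100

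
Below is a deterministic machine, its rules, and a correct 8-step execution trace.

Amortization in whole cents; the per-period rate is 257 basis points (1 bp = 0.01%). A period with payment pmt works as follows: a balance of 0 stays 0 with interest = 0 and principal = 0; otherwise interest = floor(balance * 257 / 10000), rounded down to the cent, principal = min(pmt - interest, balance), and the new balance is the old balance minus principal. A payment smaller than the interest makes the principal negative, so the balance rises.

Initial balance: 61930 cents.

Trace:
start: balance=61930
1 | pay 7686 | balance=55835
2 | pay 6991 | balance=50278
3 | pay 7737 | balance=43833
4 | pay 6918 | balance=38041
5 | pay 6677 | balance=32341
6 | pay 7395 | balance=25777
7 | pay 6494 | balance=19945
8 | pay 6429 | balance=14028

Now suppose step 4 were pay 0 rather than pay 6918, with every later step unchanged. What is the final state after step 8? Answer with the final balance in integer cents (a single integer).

(re-executing from step 4 with the substitution; state before step 4: balance=43833)
4 | pay 0 | balance=44959
5 | pay 6677 | balance=39437
6 | pay 7395 | balance=33055
7 | pay 6494 | balance=27410
8 | pay 6429 | balance=21685

21685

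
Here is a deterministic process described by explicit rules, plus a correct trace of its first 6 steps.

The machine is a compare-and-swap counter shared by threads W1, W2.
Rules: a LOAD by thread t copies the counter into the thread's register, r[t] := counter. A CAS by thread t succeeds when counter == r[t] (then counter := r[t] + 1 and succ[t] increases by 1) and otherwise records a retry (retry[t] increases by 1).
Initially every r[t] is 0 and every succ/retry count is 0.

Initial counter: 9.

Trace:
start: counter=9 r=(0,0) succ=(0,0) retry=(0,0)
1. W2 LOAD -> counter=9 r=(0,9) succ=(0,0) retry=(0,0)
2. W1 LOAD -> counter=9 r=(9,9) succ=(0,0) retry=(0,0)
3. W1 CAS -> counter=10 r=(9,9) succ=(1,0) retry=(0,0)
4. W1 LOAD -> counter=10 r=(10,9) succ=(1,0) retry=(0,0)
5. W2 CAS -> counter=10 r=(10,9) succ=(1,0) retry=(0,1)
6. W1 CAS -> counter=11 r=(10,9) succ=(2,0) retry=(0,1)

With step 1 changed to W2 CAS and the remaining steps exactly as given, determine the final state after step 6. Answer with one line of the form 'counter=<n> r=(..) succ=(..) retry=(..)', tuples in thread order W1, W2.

(re-executing from step 1 with the substitution; state before step 1: counter=9 r=(0,0) succ=(0,0) retry=(0,0))
1. W2 CAS -> counter=9 r=(0,0) succ=(0,0) retry=(0,1)
2. W1 LOAD -> counter=9 r=(9,0) succ=(0,0) retry=(0,1)
3. W1 CAS -> counter=10 r=(9,0) succ=(1,0) retry=(0,1)
4. W1 LOAD -> counter=10 r=(10,0) succ=(1,0) retry=(0,1)
5. W2 CAS -> counter=10 r=(10,0) succ=(1,0) retry=(0,2)
6. W1 CAS -> counter=11 r=(10,0) succ=(2,0) retry=(0,2)

counter=11 r=(10,0) succ=(2,0) retry=(0,2)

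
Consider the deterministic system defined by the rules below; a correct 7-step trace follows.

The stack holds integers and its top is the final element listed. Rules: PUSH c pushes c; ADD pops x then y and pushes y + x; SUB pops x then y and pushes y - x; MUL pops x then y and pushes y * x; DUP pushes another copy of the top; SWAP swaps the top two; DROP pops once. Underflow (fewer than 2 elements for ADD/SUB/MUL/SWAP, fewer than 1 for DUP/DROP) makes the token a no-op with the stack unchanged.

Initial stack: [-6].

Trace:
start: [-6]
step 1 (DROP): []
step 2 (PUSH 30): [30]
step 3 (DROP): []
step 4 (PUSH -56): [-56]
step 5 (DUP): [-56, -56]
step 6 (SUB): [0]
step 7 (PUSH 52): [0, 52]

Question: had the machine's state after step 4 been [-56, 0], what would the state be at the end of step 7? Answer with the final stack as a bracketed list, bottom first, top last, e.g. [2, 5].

[-56, 0, 52]

state after step 4 := [-56, 0]
step 5 (DUP): [-56, 0, 0]
step 6 (SUB): [-56, 0]
step 7 (PUSH 52): [-56, 0, 52]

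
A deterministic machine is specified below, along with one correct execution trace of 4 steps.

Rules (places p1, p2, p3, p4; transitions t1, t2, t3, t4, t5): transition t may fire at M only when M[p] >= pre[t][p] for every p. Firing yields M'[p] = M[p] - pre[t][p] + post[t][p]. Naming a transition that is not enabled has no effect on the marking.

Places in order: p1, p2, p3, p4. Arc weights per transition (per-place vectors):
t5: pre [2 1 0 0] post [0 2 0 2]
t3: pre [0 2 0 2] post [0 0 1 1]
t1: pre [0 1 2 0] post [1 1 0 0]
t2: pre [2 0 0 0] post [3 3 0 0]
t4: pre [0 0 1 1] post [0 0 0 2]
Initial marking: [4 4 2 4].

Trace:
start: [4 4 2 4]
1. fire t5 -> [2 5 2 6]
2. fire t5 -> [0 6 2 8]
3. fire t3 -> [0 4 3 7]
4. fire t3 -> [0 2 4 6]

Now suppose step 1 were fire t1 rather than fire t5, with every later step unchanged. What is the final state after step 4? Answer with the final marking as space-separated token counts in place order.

3 1 2 4

(re-executing from step 1 with the substitution; state before step 1: [4 4 2 4])
1. fire t1 -> [5 4 0 4]
2. fire t5 -> [3 5 0 6]
3. fire t3 -> [3 3 1 5]
4. fire t3 -> [3 1 2 4]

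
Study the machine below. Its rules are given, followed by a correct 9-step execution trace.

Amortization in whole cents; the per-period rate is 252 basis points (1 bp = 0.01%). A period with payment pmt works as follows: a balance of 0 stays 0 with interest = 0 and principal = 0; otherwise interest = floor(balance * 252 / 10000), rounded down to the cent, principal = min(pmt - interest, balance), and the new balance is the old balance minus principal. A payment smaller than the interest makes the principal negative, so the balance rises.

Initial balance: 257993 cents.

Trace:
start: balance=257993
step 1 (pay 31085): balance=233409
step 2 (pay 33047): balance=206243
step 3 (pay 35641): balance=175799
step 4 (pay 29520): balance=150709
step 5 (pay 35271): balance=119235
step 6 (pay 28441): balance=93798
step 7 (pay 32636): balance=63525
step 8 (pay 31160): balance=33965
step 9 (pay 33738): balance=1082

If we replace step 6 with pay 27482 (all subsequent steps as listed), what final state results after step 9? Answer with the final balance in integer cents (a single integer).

2116

(re-executing from step 6 with the substitution; state before step 6: balance=119235)
step 6 (pay 27482): balance=94757
step 7 (pay 32636): balance=64508
step 8 (pay 31160): balance=34973
step 9 (pay 33738): balance=2116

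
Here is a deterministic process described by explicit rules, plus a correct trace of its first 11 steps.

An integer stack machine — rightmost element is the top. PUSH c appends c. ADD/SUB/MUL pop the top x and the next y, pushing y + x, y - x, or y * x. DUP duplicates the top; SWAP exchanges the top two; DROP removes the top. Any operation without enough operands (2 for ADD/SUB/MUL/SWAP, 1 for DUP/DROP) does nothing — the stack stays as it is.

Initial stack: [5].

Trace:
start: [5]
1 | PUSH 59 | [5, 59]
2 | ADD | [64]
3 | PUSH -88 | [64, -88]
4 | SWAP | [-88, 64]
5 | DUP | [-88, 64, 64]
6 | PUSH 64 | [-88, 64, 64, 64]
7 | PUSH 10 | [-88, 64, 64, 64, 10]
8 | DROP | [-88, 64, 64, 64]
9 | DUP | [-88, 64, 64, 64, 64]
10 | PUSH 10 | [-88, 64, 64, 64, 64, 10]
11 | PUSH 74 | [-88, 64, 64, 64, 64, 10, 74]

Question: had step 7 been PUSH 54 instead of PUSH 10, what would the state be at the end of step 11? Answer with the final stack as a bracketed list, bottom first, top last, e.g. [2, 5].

[-88, 64, 64, 64, 64, 10, 74]

(re-executing from step 7 with the substitution; state before step 7: [-88, 64, 64, 64])
7 | PUSH 54 | [-88, 64, 64, 64, 54]
8 | DROP | [-88, 64, 64, 64]
9 | DUP | [-88, 64, 64, 64, 64]
10 | PUSH 10 | [-88, 64, 64, 64, 64, 10]
11 | PUSH 74 | [-88, 64, 64, 64, 64, 10, 74]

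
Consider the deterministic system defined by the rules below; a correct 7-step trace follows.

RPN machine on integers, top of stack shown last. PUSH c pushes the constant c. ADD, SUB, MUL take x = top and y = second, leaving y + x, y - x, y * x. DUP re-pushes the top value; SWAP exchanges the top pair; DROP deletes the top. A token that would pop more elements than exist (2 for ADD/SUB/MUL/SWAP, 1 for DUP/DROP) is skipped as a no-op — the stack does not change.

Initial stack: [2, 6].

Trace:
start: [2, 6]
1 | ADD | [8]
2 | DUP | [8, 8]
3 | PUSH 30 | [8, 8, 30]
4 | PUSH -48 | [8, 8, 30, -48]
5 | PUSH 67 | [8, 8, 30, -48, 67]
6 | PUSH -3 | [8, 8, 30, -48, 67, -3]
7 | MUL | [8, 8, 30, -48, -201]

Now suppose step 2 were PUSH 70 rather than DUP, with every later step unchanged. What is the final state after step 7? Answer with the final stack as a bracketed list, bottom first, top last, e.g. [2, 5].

(re-executing from step 2 with the substitution; state before step 2: [8])
2 | PUSH 70 | [8, 70]
3 | PUSH 30 | [8, 70, 30]
4 | PUSH -48 | [8, 70, 30, -48]
5 | PUSH 67 | [8, 70, 30, -48, 67]
6 | PUSH -3 | [8, 70, 30, -48, 67, -3]
7 | MUL | [8, 70, 30, -48, -201]

[8, 70, 30, -48, -201]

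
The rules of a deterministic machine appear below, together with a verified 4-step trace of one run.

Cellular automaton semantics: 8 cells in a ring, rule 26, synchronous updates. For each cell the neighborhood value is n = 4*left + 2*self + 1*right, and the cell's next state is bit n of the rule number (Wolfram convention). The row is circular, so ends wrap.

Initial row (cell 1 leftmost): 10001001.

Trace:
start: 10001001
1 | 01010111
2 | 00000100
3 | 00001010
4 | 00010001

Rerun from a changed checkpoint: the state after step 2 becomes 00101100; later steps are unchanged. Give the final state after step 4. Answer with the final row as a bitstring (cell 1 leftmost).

10110001

state after step 2 := 00101100
3 | 01001010
4 | 10110001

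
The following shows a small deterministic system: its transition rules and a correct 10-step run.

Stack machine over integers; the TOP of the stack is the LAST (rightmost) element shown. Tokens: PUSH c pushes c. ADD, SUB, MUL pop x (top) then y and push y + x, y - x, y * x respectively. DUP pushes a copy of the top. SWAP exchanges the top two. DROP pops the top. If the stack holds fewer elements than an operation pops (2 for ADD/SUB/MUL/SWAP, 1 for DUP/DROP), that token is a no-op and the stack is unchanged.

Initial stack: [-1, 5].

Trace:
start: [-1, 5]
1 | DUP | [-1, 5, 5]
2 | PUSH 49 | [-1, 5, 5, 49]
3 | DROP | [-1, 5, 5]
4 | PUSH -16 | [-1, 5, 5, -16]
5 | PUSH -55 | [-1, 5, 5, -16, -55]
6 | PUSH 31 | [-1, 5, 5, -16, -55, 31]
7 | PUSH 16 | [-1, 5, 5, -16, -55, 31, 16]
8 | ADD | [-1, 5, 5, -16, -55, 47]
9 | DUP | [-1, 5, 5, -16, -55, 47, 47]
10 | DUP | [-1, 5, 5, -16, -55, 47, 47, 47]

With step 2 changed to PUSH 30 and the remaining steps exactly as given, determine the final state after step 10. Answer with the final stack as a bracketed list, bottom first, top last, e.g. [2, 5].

(re-executing from step 2 with the substitution; state before step 2: [-1, 5, 5])
2 | PUSH 30 | [-1, 5, 5, 30]
3 | DROP | [-1, 5, 5]
4 | PUSH -16 | [-1, 5, 5, -16]
5 | PUSH -55 | [-1, 5, 5, -16, -55]
6 | PUSH 31 | [-1, 5, 5, -16, -55, 31]
7 | PUSH 16 | [-1, 5, 5, -16, -55, 31, 16]
8 | ADD | [-1, 5, 5, -16, -55, 47]
9 | DUP | [-1, 5, 5, -16, -55, 47, 47]
10 | DUP | [-1, 5, 5, -16, -55, 47, 47, 47]

[-1, 5, 5, -16, -55, 47, 47, 47]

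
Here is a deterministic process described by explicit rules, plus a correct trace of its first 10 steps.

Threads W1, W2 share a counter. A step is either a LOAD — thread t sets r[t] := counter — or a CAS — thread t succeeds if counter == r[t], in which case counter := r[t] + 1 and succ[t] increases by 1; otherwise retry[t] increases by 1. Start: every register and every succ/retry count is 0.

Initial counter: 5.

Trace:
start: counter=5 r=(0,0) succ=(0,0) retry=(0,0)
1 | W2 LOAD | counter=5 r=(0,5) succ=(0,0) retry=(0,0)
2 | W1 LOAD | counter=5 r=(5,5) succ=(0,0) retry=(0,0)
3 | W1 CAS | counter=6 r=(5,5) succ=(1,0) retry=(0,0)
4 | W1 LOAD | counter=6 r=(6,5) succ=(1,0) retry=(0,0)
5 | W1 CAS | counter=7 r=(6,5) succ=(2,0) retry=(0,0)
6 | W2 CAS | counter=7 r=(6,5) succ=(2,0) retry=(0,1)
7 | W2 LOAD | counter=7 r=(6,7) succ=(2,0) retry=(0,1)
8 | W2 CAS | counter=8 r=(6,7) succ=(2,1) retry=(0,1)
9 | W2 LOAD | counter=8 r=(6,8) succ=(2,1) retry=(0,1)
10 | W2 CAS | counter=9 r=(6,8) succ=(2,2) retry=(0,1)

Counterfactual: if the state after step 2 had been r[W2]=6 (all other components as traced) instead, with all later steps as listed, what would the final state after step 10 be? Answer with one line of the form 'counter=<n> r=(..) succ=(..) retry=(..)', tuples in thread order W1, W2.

state after step 2 := counter=5 r=(5,6) succ=(0,0) retry=(0,0)
3 | W1 CAS | counter=6 r=(5,6) succ=(1,0) retry=(0,0)
4 | W1 LOAD | counter=6 r=(6,6) succ=(1,0) retry=(0,0)
5 | W1 CAS | counter=7 r=(6,6) succ=(2,0) retry=(0,0)
6 | W2 CAS | counter=7 r=(6,6) succ=(2,0) retry=(0,1)
7 | W2 LOAD | counter=7 r=(6,7) succ=(2,0) retry=(0,1)
8 | W2 CAS | counter=8 r=(6,7) succ=(2,1) retry=(0,1)
9 | W2 LOAD | counter=8 r=(6,8) succ=(2,1) retry=(0,1)
10 | W2 CAS | counter=9 r=(6,8) succ=(2,2) retry=(0,1)

counter=9 r=(6,8) succ=(2,2) retry=(0,1)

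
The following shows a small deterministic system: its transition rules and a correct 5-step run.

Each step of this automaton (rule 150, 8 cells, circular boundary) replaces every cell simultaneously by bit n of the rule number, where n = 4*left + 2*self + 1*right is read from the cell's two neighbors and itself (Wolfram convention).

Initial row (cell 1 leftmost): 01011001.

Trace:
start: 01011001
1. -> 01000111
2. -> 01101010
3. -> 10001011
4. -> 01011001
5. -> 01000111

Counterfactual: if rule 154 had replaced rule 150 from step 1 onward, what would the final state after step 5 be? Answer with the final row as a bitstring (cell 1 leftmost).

(re-executing steps 1..5 under rule 154; state before step 1: 01011001)
1. -> 00010110
2. -> 00100101
3. -> 11011000
4. -> 10010101
5. -> 01100001

01100001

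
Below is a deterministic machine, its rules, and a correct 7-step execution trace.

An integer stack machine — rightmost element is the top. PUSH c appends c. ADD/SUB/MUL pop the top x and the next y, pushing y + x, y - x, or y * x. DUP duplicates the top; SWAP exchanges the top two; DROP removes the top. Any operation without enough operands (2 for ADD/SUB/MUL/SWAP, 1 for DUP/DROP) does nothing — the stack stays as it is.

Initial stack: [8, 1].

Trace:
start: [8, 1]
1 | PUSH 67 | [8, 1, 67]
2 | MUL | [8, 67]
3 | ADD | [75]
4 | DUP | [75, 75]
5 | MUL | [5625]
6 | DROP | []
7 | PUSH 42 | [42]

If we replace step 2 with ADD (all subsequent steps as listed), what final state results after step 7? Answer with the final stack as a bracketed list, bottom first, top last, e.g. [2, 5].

(re-executing from step 2 with the substitution; state before step 2: [8, 1, 67])
2 | ADD | [8, 68]
3 | ADD | [76]
4 | DUP | [76, 76]
5 | MUL | [5776]
6 | DROP | []
7 | PUSH 42 | [42]

[42]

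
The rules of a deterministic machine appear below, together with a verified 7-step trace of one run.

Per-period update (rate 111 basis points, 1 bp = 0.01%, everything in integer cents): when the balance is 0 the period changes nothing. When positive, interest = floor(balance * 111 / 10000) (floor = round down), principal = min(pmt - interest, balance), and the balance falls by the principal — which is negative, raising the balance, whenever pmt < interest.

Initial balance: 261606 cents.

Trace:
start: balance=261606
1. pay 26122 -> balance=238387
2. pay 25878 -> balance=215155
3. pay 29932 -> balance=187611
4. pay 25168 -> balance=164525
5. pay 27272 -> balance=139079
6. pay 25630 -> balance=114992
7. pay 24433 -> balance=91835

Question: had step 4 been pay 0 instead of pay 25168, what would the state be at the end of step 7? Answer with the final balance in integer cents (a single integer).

117851

(re-executing from step 4 with the substitution; state before step 4: balance=187611)
4. pay 0 -> balance=189693
5. pay 27272 -> balance=164526
6. pay 25630 -> balance=140722
7. pay 24433 -> balance=117851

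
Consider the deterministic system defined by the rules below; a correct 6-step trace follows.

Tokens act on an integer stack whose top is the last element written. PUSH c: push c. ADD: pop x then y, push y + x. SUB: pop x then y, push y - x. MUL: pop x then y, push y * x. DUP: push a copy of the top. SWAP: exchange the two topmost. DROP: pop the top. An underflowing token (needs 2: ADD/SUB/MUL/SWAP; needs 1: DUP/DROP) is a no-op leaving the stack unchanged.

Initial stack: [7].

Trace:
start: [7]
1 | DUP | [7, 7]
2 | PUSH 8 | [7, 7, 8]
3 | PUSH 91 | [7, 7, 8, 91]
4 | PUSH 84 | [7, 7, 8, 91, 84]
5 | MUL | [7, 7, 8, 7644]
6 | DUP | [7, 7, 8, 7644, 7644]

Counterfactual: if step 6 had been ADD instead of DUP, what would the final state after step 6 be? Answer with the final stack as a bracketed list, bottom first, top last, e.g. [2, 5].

[7, 7, 7652]

(re-executing from step 6 with the substitution; state before step 6: [7, 7, 8, 7644])
6 | ADD | [7, 7, 7652]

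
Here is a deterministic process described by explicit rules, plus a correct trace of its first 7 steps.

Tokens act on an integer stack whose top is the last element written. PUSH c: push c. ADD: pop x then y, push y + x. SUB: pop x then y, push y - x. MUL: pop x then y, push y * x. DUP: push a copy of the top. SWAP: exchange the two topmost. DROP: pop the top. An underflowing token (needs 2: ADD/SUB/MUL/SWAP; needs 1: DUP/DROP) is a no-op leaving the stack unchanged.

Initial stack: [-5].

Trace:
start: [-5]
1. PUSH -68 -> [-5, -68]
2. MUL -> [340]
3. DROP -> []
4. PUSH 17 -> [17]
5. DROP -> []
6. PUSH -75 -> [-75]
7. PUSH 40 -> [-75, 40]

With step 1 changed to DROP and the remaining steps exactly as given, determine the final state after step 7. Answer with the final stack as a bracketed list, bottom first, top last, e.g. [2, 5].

(re-executing from step 1 with the substitution; state before step 1: [-5])
1. DROP -> []
2. MUL -> []
3. DROP -> []
4. PUSH 17 -> [17]
5. DROP -> []
6. PUSH -75 -> [-75]
7. PUSH 40 -> [-75, 40]

[-75, 40]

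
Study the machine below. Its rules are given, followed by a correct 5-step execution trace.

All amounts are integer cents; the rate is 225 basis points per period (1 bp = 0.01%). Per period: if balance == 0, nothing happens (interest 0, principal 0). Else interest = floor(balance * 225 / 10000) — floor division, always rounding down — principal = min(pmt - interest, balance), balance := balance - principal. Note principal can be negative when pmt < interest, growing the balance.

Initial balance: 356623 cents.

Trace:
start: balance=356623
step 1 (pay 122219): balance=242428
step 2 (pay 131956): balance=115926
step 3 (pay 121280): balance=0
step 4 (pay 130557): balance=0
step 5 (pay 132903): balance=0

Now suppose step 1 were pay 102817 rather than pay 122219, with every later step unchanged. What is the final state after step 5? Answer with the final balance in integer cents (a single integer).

(re-executing from step 1 with the substitution; state before step 1: balance=356623)
step 1 (pay 102817): balance=261830
step 2 (pay 131956): balance=135765
step 3 (pay 121280): balance=17539
step 4 (pay 130557): balance=0
step 5 (pay 132903): balance=0

0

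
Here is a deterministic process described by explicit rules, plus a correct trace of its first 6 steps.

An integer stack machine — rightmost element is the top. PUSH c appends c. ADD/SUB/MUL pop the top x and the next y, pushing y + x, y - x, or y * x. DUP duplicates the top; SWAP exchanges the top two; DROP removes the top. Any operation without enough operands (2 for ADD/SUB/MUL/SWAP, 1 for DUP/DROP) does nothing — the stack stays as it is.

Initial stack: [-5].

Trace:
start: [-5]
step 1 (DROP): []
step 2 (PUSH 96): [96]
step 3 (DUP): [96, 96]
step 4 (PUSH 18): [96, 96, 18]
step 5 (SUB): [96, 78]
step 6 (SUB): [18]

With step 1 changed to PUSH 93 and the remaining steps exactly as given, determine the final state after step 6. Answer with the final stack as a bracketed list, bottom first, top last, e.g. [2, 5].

[-5, 93, 18]

(re-executing from step 1 with the substitution; state before step 1: [-5])
step 1 (PUSH 93): [-5, 93]
step 2 (PUSH 96): [-5, 93, 96]
step 3 (DUP): [-5, 93, 96, 96]
step 4 (PUSH 18): [-5, 93, 96, 96, 18]
step 5 (SUB): [-5, 93, 96, 78]
step 6 (SUB): [-5, 93, 18]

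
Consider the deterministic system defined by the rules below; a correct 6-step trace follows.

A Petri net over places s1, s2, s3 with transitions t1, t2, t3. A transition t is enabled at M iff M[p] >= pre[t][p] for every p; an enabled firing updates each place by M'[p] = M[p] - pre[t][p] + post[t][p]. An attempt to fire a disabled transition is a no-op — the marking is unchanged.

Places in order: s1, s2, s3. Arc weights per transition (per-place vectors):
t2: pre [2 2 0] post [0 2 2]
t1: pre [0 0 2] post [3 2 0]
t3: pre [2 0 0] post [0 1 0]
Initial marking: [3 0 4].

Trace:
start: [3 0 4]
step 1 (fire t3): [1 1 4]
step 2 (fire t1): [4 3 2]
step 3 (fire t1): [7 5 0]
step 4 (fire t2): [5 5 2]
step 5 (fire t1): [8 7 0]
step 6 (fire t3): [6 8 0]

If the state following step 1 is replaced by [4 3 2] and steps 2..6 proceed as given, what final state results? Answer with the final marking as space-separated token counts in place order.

6 8 0

state after step 1 := [4 3 2]
step 2 (fire t1): [7 5 0]
step 3 (fire t1): [7 5 0]
step 4 (fire t2): [5 5 2]
step 5 (fire t1): [8 7 0]
step 6 (fire t3): [6 8 0]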